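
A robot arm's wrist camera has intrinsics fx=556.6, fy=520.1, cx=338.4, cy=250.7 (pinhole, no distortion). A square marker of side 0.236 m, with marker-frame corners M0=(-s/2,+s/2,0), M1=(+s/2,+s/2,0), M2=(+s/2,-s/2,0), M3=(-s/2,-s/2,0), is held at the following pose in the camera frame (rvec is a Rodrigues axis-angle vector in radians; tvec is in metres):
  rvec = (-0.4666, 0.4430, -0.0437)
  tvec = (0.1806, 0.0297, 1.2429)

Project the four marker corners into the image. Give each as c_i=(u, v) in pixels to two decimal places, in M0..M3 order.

c0=(368.49, 314.46) c1=(474.92, 304.67) c2=(469.67, 212.20) c3=(371.92, 227.77)

Intrinsics K: fx=556.6, fy=520.1, cx=338.4, cy=250.7
Marker side s = 0.236 m; corners in marker frame (Z=0):
  M0 = (-0.1180, +0.1180, 0)
  M1 = (+0.1180, +0.1180, 0)
  M2 = (+0.1180, -0.1180, 0)
  M3 = (-0.1180, -0.1180, 0)
rvec = (-0.4666, 0.4430, -0.0437), |rvec| = θ = 0.64488 rad = 36.949°
Rodrigues: sinθ=0.60111, 1−cosθ=0.20083; R = I + sinθ·[k]× + (1−cosθ)·[k]×²:
    [+0.90431 -0.05909 +0.42277]
    [-0.14055 +0.89394 +0.42558]
    [-0.40308 -0.44427 +0.80009]
t = (0.1806, 0.0297, 1.2429) m
M0: Pc = R·M0+t = (+0.06692, +0.15177, +1.23804); u = 556.6·(+0.06692)/1.23804 + 338.4 = 368.4858, v = 520.1·(+0.15177)/1.23804 + 250.7 = 314.4586
M1: Pc = R·M1+t = (+0.28034, +0.11860, +1.14291); u = 556.6·(+0.28034)/1.14291 + 338.4 = 474.9241, v = 520.1·(+0.11860)/1.14291 + 250.7 = 304.6707
M2: Pc = R·M2+t = (+0.29428, -0.09237, +1.24776); u = 556.6·(+0.29428)/1.24776 + 338.4 = 469.6723, v = 520.1·(-0.09237)/1.24776 + 250.7 = 212.1976
M3: Pc = R·M3+t = (+0.08086, -0.05920, +1.34289); u = 556.6·(+0.08086)/1.34289 + 338.4 = 371.9165, v = 520.1·(-0.05920)/1.34289 + 250.7 = 227.7719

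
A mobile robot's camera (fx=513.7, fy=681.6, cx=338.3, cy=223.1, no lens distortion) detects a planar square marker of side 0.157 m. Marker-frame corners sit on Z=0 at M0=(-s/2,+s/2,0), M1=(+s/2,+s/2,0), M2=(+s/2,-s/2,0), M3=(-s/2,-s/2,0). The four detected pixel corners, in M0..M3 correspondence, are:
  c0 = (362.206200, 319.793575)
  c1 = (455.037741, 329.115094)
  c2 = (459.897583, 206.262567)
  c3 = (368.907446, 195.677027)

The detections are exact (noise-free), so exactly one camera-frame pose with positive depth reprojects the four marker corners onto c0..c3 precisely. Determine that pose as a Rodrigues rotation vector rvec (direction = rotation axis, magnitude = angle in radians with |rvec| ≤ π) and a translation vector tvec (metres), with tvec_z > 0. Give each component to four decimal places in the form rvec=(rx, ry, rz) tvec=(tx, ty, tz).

Intrinsics K: fx=513.7, fy=681.6, cx=338.3, cy=223.1
Marker side s = 0.157 m; corners in marker frame (Z=0):
  M0 = (-0.0785, +0.0785, 0)
  M1 = (+0.0785, +0.0785, 0)
  M2 = (+0.0785, -0.0785, 0)
  M3 = (-0.0785, -0.0785, 0)
Detected image corners:
  c0 = (362.206200, 319.793575) px
  c1 = (455.037741, 329.115094) px
  c2 = (459.897583, 206.262567) px
  c3 = (368.907446, 195.677027) px
Planar DLT: solve 8×8 A·h = b for H (H[2,2]=1):
  H  [+616.26918 -87.35322 +411.81106]
  H  [+83.16795 +754.21838 +262.14581]
  H  [+0.07510 -0.12289 +1.00000]
B = K⁻¹H; ‖b₁‖=1.156767, ‖b₂‖=1.156767; λ = 2/(‖b₁‖+‖b₂‖) = 0.864478, sign → tz>0 ⇒ λ=+0.864478
r₁ = λ·B[:,0] = (+0.99433,+0.08423,+0.06493); r₂ = λ·B[:,1] = (-0.07704,+0.99135,-0.10623)
r₃ = r₁×r₂ = (-0.07331,+0.10063,+0.99222); SVD([r₁ r₂ r₃]) → R = UVᵀ:
  R  [+0.99433 -0.07704 -0.07331]
  R  [+0.08423 +0.99135 +0.10063]
  R  [+0.06493 -0.10623 +0.99222]
t = (+0.12371, +0.04952, +0.86448) m
tr R = 2.977900; θ = arccos((tr R − 1)/2) = 0.148797 rad = 8.525°
axis k = ((R−Rᵀ)₃₂, (R−Rᵀ)₁₃, (R−Rᵀ)₂₁) / (2 sinθ) = (-0.697681, -0.466242, +0.543930)
rvec = θ·k = (-0.103813, -0.069375, +0.080935)

rvec=(-0.1038, -0.0694, 0.0809) tvec=(0.1237, 0.0495, 0.8645)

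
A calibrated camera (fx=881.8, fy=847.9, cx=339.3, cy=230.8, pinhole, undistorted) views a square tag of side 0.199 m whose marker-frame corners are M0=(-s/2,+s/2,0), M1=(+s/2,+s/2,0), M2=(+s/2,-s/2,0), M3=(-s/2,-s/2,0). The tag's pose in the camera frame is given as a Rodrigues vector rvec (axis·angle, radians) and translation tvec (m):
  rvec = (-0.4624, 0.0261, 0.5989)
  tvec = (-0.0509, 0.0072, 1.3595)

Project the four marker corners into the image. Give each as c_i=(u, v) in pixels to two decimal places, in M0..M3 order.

c0=(215.03, 247.37) c1=(323.69, 317.37) c2=(394.18, 223.66) c3=(290.27, 159.76)

Intrinsics K: fx=881.8, fy=847.9, cx=339.3, cy=230.8
Marker side s = 0.199 m; corners in marker frame (Z=0):
  M0 = (-0.0995, +0.0995, 0)
  M1 = (+0.0995, +0.0995, 0)
  M2 = (+0.0995, -0.0995, 0)
  M3 = (-0.0995, -0.0995, 0)
rvec = (-0.4624, 0.0261, 0.5989), |rvec| = θ = 0.75708 rad = 43.378°
Rodrigues: sinθ=0.68680, 1−cosθ=0.27316; R = I + sinθ·[k]× + (1−cosθ)·[k]×²:
    [+0.82874 -0.54906 -0.10830]
    [+0.53755 +0.72717 +0.42693]
    [-0.15565 -0.41203 +0.89778]
t = (-0.0509, 0.0072, 1.3595) m
M0: Pc = R·M0+t = (-0.18799, +0.02607, +1.33399); u = 881.8·(-0.18799)/1.33399 + 339.3 = 215.0337, v = 847.9·(+0.02607)/1.33399 + 230.8 = 247.3682
M1: Pc = R·M1+t = (-0.02307, +0.13304, +1.30302); u = 881.8·(-0.02307)/1.30302 + 339.3 = 323.6866, v = 847.9·(+0.13304)/1.30302 + 230.8 = 317.3717
M2: Pc = R·M2+t = (+0.08619, -0.01167, +1.38501); u = 881.8·(+0.08619)/1.38501 + 339.3 = 394.1754, v = 847.9·(-0.01167)/1.38501 + 230.8 = 223.6578
M3: Pc = R·M3+t = (-0.07873, -0.11864, +1.41598); u = 881.8·(-0.07873)/1.41598 + 339.3 = 290.2721, v = 847.9·(-0.11864)/1.41598 + 230.8 = 159.7579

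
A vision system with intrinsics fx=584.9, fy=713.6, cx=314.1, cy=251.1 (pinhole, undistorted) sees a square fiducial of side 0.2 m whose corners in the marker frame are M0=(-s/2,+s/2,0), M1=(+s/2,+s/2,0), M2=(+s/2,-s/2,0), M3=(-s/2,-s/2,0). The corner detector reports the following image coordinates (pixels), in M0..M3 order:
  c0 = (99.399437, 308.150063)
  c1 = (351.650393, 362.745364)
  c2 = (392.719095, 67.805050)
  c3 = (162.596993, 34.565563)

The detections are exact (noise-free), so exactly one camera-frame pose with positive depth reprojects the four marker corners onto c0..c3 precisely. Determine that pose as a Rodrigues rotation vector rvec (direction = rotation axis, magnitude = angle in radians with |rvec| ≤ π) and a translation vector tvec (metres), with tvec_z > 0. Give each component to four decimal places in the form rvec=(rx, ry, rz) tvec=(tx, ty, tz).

Intrinsics K: fx=584.9, fy=713.6, cx=314.1, cy=251.1
Marker side s = 0.2 m; corners in marker frame (Z=0):
  M0 = (-0.1000, +0.1000, 0)
  M1 = (+0.1000, +0.1000, 0)
  M2 = (+0.1000, -0.1000, 0)
  M3 = (-0.1000, -0.1000, 0)
Detected image corners:
  c0 = (99.399437, 308.150063) px
  c1 = (351.650393, 362.745364) px
  c2 = (392.719095, 67.805050) px
  c3 = (162.596993, 34.565563) px
Planar DLT: solve 8×8 A·h = b for H (H[2,2]=1):
  H  [+1128.84472 -393.75266 +249.39701]
  H  [+159.78602 +1318.73044 +185.24263]
  H  [-0.29491 -0.52250 +1.00000]
B = K⁻¹H; ‖b₁‖=2.134377, ‖b₂‖=2.134377; λ = 2/(‖b₁‖+‖b₂‖) = 0.468521, sign → tz>0 ⇒ λ=+0.468521
r₁ = λ·B[:,0] = (+0.97844,+0.15353,-0.13817); r₂ = λ·B[:,1] = (-0.18395,+0.95196,-0.24480)
r₃ = r₁×r₂ = (+0.09395,+0.26494,+0.95968); SVD([r₁ r₂ r₃]) → R = UVᵀ:
  R  [+0.97844 -0.18395 +0.09395]
  R  [+0.15353 +0.95196 +0.26494]
  R  [-0.13817 -0.24480 +0.95968]
t = (-0.05183, -0.04324, +0.46852) m
tr R = 2.890079; θ = arccos((tr R − 1)/2) = 0.333082 rad = 19.084°
axis k = ((R−Rᵀ)₃₂, (R−Rᵀ)₁₃, (R−Rᵀ)₂₁) / (2 sinθ) = (-0.779519, +0.354976, +0.516084)
rvec = θ·k = (-0.259643, +0.118236, +0.171898)

rvec=(-0.2596, 0.1182, 0.1719) tvec=(-0.0518, -0.0432, 0.4685)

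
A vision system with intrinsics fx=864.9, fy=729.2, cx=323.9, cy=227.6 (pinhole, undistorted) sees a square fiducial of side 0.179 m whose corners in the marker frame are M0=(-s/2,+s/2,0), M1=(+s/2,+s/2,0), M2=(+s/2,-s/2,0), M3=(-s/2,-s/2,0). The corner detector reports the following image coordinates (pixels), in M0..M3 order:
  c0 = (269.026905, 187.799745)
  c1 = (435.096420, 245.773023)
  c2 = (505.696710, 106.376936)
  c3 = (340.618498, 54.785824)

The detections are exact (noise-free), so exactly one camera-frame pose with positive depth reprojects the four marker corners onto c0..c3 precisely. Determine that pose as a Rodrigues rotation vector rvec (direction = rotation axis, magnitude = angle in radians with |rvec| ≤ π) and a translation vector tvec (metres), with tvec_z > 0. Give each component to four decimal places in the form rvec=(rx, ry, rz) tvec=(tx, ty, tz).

Intrinsics K: fx=864.9, fy=729.2, cx=323.9, cy=227.6
Marker side s = 0.179 m; corners in marker frame (Z=0):
  M0 = (-0.0895, +0.0895, 0)
  M1 = (+0.0895, +0.0895, 0)
  M2 = (+0.0895, -0.0895, 0)
  M3 = (-0.0895, -0.0895, 0)
Detected image corners:
  c0 = (269.026905, 187.799745) px
  c1 = (435.096420, 245.773023) px
  c2 = (505.696710, 106.376936) px
  c3 = (340.618498, 54.785824) px
Planar DLT: solve 8×8 A·h = b for H (H[2,2]=1):
  H  [+842.88688 -445.44370 +386.43638]
  H  [+274.36368 +742.09207 +147.40672]
  H  [-0.21175 -0.12437 +1.00000]
B = K⁻¹H; ‖b₁‖=1.162368, ‖b₂‖=1.162368; λ = 2/(‖b₁‖+‖b₂‖) = 0.860312, sign → tz>0 ⇒ λ=+0.860312
r₁ = λ·B[:,0] = (+0.90664,+0.38055,-0.18217); r₂ = λ·B[:,1] = (-0.40301,+0.90892,-0.10700)
r₃ = r₁×r₂ = (+0.12486,+0.17042,+0.97743); SVD([r₁ r₂ r₃]) → R = UVᵀ:
  R  [+0.90664 -0.40301 +0.12486]
  R  [+0.38055 +0.90892 +0.17042]
  R  [-0.18217 -0.10700 +0.97743]
t = (+0.06220, -0.09461, +0.86031) m
tr R = 2.792985; θ = arccos((tr R − 1)/2) = 0.459008 rad = 26.299°
axis k = ((R−Rᵀ)₃₂, (R−Rᵀ)₁₃, (R−Rᵀ)₂₁) / (2 sinθ) = (-0.313076, +0.346489, +0.884268)
rvec = θ·k = (-0.143704, +0.159041, +0.405886)

rvec=(-0.1437, 0.1590, 0.4059) tvec=(0.0622, -0.0946, 0.8603)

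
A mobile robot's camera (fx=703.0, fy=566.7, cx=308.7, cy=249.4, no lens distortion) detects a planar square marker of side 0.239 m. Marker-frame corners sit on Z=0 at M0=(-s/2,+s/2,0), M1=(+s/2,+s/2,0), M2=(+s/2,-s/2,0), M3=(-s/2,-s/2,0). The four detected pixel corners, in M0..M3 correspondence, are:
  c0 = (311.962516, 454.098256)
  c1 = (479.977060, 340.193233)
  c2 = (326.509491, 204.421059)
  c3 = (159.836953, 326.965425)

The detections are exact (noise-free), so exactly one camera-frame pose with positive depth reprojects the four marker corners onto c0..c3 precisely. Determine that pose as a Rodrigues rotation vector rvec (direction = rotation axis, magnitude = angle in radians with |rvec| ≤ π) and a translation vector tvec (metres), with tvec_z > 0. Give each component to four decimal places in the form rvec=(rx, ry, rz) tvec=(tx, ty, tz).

rvec=(0.1309, 0.0861, -0.7383) tvec=(0.0108, 0.1101, 0.7414)

Intrinsics K: fx=703.0, fy=566.7, cx=308.7, cy=249.4
Marker side s = 0.239 m; corners in marker frame (Z=0):
  M0 = (-0.1195, +0.1195, 0)
  M1 = (+0.1195, +0.1195, 0)
  M2 = (+0.1195, -0.1195, 0)
  M3 = (-0.1195, -0.1195, 0)
Detected image corners:
  c0 = (311.962516, 454.098256) px
  c1 = (479.977060, 340.193233) px
  c2 = (326.509491, 204.421059) px
  c3 = (159.836953, 326.965425) px
Planar DLT: solve 8×8 A·h = b for H (H[2,2]=1):
  H  [+646.67359 +677.43072 +318.98654]
  H  [-549.93997 +589.23448 +333.54130]
  H  [-0.16756 +0.11944 +1.00000]
B = K⁻¹H; ‖b₁‖=1.348730, ‖b₂‖=1.348730; λ = 2/(‖b₁‖+‖b₂‖) = 0.741438, sign → tz>0 ⇒ λ=+0.741438
r₁ = λ·B[:,0] = (+0.73659,-0.66483,-0.12424); r₂ = λ·B[:,1] = (+0.67558,+0.73195,+0.08856)
r₃ = r₁×r₂ = (+0.03206,-0.14917,+0.98829); SVD([r₁ r₂ r₃]) → R = UVᵀ:
  R  [+0.73659 +0.67558 +0.03206]
  R  [-0.66483 +0.73195 -0.14917]
  R  [-0.12424 +0.08856 +0.98829]
t = (+0.01085, +0.11009, +0.74144) m
tr R = 2.456826; θ = arccos((tr R − 1)/2) = 0.754794 rad = 43.246°
axis k = ((R−Rᵀ)₃₂, (R−Rᵀ)₁₃, (R−Rᵀ)₂₁) / (2 sinθ) = (+0.173487, +0.114062, -0.978209)
rvec = θ·k = (+0.130947, +0.086093, -0.738346)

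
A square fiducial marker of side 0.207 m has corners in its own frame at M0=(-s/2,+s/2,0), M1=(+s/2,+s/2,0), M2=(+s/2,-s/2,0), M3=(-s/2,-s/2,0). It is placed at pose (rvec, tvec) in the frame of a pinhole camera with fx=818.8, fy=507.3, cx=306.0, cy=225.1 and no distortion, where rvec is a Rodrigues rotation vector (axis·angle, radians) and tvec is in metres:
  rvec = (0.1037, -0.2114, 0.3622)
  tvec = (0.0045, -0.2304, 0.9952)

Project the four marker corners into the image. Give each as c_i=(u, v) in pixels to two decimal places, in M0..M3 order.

Intrinsics K: fx=818.8, fy=507.3, cx=306.0, cy=225.1
Marker side s = 0.207 m; corners in marker frame (Z=0):
  M0 = (-0.1035, +0.1035, 0)
  M1 = (+0.1035, +0.1035, 0)
  M2 = (+0.1035, -0.1035, 0)
  M3 = (-0.1035, -0.1035, 0)
rvec = (0.1037, -0.2114, 0.3622), |rvec| = θ = 0.43201 rad = 24.752°
Rodrigues: sinθ=0.41870, 1−cosθ=0.09187; R = I + sinθ·[k]× + (1−cosθ)·[k]×²:
    [+0.91342 -0.36183 -0.18640]
    [+0.34025 +0.93013 -0.13820]
    [+0.22338 +0.06281 +0.97271]
t = (0.0045, -0.2304, 0.9952) m
M0: Pc = R·M0+t = (-0.12749, -0.16935, +0.97858); u = 818.8·(-0.12749)/0.97858 + 306.0 = 199.3278, v = 507.3·(-0.16935)/0.97858 + 225.1 = 137.3097
M1: Pc = R·M1+t = (+0.06159, -0.09892, +1.02482); u = 818.8·(+0.06159)/1.02482 + 306.0 = 355.2082, v = 507.3·(-0.09892)/1.02482 + 225.1 = 176.1350
M2: Pc = R·M2+t = (+0.13649, -0.29145, +1.01182); u = 818.8·(+0.13649)/1.01182 + 306.0 = 416.4513, v = 507.3·(-0.29145)/1.01182 + 225.1 = 78.9731
M3: Pc = R·M3+t = (-0.05259, -0.36188, +0.96558); u = 818.8·(-0.05259)/0.96558 + 306.0 = 261.4047, v = 507.3·(-0.36188)/0.96558 + 225.1 = 34.9722

c0=(199.33, 137.31) c1=(355.21, 176.14) c2=(416.45, 78.97) c3=(261.40, 34.97)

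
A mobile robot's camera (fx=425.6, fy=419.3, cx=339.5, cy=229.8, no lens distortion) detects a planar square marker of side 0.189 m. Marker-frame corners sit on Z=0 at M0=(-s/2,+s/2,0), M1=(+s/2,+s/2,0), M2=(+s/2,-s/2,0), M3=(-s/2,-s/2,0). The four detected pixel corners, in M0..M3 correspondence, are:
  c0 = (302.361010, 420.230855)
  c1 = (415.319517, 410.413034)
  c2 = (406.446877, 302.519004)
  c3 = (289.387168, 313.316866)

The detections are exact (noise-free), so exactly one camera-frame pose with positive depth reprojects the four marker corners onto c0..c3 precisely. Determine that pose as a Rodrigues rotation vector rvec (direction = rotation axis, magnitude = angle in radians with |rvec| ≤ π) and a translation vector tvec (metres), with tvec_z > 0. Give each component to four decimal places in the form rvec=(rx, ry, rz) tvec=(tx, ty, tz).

rvec=(0.1348, 0.0143, -0.0985) tvec=(0.0226, 0.2207, 0.6967)

Intrinsics K: fx=425.6, fy=419.3, cx=339.5, cy=229.8
Marker side s = 0.189 m; corners in marker frame (Z=0):
  M0 = (-0.0945, +0.0945, 0)
  M1 = (+0.0945, +0.0945, 0)
  M2 = (+0.0945, -0.0945, 0)
  M3 = (-0.0945, -0.0945, 0)
Detected image corners:
  c0 = (302.361010, 420.230855) px
  c1 = (415.319517, 410.413034) px
  c2 = (406.446877, 302.519004) px
  c3 = (289.387168, 313.316866) px
Planar DLT: solve 8×8 A·h = b for H (H[2,2]=1):
  H  [+597.75172 +125.50322 +353.31501]
  H  [-65.30404 +637.52384 +362.60641]
  H  [-0.02990 +0.19152 +1.00000]
B = K⁻¹H; ‖b₁‖=1.435436, ‖b₂‖=1.435436; λ = 2/(‖b₁‖+‖b₂‖) = 0.696652, sign → tz>0 ⇒ λ=+0.696652
r₁ = λ·B[:,0] = (+0.99506,-0.09708,-0.02083); r₂ = λ·B[:,1] = (+0.09900,+0.98610,+0.13342)
r₃ = r₁×r₂ = (+0.00759,-0.13482,+0.99084); SVD([r₁ r₂ r₃]) → R = UVᵀ:
  R  [+0.99506 +0.09900 +0.00759]
  R  [-0.09708 +0.98610 -0.13482]
  R  [-0.02083 +0.13342 +0.99084]
t = (+0.02261, +0.22065, +0.69665) m
tr R = 2.972001; θ = arccos((tr R − 1)/2) = 0.167525 rad = 9.598°
axis k = ((R−Rᵀ)₃₂, (R−Rᵀ)₁₃, (R−Rᵀ)₂₁) / (2 sinθ) = (+0.804362, +0.085209, -0.587998)
rvec = θ·k = (+0.134751, +0.014275, -0.098504)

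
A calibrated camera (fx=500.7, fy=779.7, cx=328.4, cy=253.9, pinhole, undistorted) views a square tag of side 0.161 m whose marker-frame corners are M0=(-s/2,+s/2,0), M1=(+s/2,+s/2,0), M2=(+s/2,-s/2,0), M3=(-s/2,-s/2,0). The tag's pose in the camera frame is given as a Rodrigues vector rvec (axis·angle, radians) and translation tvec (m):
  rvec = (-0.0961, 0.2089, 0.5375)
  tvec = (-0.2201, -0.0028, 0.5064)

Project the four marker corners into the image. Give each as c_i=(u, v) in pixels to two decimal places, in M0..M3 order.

Intrinsics K: fx=500.7, fy=779.7, cx=328.4, cy=253.9
Marker side s = 0.161 m; corners in marker frame (Z=0):
  M0 = (-0.0805, +0.0805, 0)
  M1 = (+0.0805, +0.0805, 0)
  M2 = (+0.0805, -0.0805, 0)
  M3 = (-0.0805, -0.0805, 0)
rvec = (-0.0961, 0.2089, 0.5375), |rvec| = θ = 0.58462 rad = 33.496°
Rodrigues: sinθ=0.55188, 1−cosθ=0.16608; R = I + sinθ·[k]× + (1−cosθ)·[k]×²:
    [+0.83841 -0.51716 +0.17210]
    [+0.49765 +0.85513 +0.14528]
    [-0.22230 -0.03616 +0.97431]
t = (-0.2201, -0.0028, 0.5064) m
M0: Pc = R·M0+t = (-0.32922, +0.02598, +0.52138); u = 500.7·(-0.32922)/0.52138 + 328.4 = 12.2381, v = 779.7·(+0.02598)/0.52138 + 253.9 = 292.7474
M1: Pc = R·M1+t = (-0.19424, +0.10610, +0.48559); u = 500.7·(-0.19424)/0.48559 + 328.4 = 128.1185, v = 779.7·(+0.10610)/0.48559 + 253.9 = 424.2579
M2: Pc = R·M2+t = (-0.11098, -0.03158, +0.49142); u = 500.7·(-0.11098)/0.49142 + 328.4 = 215.3263, v = 779.7·(-0.03158)/0.49142 + 253.9 = 203.7983
M3: Pc = R·M3+t = (-0.24596, -0.11170, +0.52721); u = 500.7·(-0.24596)/0.52721 + 328.4 = 94.8051, v = 779.7·(-0.11170)/0.52721 + 253.9 = 88.7063

c0=(12.24, 292.75) c1=(128.12, 424.26) c2=(215.33, 203.80) c3=(94.81, 88.71)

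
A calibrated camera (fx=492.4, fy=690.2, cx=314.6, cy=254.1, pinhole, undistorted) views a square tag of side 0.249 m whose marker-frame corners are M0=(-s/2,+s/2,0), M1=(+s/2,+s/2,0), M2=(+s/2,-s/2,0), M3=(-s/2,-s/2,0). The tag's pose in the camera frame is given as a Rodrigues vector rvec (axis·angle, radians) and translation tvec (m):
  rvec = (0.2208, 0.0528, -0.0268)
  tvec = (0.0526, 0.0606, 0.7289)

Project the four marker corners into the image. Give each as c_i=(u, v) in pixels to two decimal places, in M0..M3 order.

c0=(270.94, 421.12) c1=(433.51, 419.42) c2=(437.09, 191.11) c3=(261.99, 197.37)

Intrinsics K: fx=492.4, fy=690.2, cx=314.6, cy=254.1
Marker side s = 0.249 m; corners in marker frame (Z=0):
  M0 = (-0.1245, +0.1245, 0)
  M1 = (+0.1245, +0.1245, 0)
  M2 = (+0.1245, -0.1245, 0)
  M3 = (-0.1245, -0.1245, 0)
rvec = (0.2208, 0.0528, -0.0268), |rvec| = θ = 0.22860 rad = 13.098°
Rodrigues: sinθ=0.22662, 1−cosθ=0.02602; R = I + sinθ·[k]× + (1−cosθ)·[k]×²:
    [+0.99825 +0.03237 +0.04940]
    [-0.02076 +0.97537 -0.21959]
    [-0.05529 +0.21818 +0.97434]
t = (0.0526, 0.0606, 0.7289) m
M0: Pc = R·M0+t = (-0.06765, +0.18462, +0.76295); u = 492.4·(-0.06765)/0.76295 + 314.6 = 270.9376, v = 690.2·(+0.18462)/0.76295 + 254.1 = 421.1156
M1: Pc = R·M1+t = (+0.18091, +0.17945, +0.74918); u = 492.4·(+0.18091)/0.74918 + 314.6 = 433.5054, v = 690.2·(+0.17945)/0.74918 + 254.1 = 419.4215
M2: Pc = R·M2+t = (+0.17285, -0.06342, +0.69485); u = 492.4·(+0.17285)/0.69485 + 314.6 = 437.0899, v = 690.2·(-0.06342)/0.69485 + 254.1 = 191.1059
M3: Pc = R·M3+t = (-0.07571, -0.05825, +0.70862); u = 492.4·(-0.07571)/0.70862 + 314.6 = 261.9893, v = 690.2·(-0.05825)/0.70862 + 254.1 = 197.3654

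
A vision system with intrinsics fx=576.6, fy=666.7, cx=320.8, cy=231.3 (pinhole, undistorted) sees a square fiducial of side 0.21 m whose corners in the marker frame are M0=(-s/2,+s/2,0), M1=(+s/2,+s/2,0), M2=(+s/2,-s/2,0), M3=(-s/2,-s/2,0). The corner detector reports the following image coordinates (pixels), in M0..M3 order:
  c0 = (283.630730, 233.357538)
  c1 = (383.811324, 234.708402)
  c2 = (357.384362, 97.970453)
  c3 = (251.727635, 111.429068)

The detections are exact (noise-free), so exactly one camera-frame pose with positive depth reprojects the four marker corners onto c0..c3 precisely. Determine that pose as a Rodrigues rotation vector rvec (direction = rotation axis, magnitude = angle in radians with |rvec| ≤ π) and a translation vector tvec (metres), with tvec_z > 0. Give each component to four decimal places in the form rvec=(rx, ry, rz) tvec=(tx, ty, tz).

Intrinsics K: fx=576.6, fy=666.7, cx=320.8, cy=231.3
Marker side s = 0.21 m; corners in marker frame (Z=0):
  M0 = (-0.1050, +0.1050, 0)
  M1 = (+0.1050, +0.1050, 0)
  M2 = (+0.1050, -0.1050, 0)
  M3 = (-0.1050, -0.1050, 0)
Detected image corners:
  c0 = (283.630730, 233.357538) px
  c1 = (383.811324, 234.708402) px
  c2 = (357.384362, 97.970453) px
  c3 = (251.727635, 111.429068) px
Planar DLT: solve 8×8 A·h = b for H (H[2,2]=1):
  H  [+321.53502 +268.07142 +316.91049]
  H  [-116.49640 +682.10206 +172.26700]
  H  [-0.52643 +0.40255 +1.00000]
B = K⁻¹H; ‖b₁‖=1.000289, ‖b₂‖=1.000289; λ = 2/(‖b₁‖+‖b₂‖) = 0.999711, sign → tz>0 ⇒ λ=+0.999711
r₁ = λ·B[:,0] = (+0.85028,+0.00790,-0.52627); r₂ = λ·B[:,1] = (+0.24088,+0.88319,+0.40244)
r₃ = r₁×r₂ = (+0.46798,-0.46895,+0.74905); SVD([r₁ r₂ r₃]) → R = UVᵀ:
  R  [+0.85028 +0.24088 +0.46798]
  R  [+0.00790 +0.88319 -0.46895]
  R  [-0.52627 +0.40244 +0.74905]
t = (-0.00674, -0.08852, +0.99971) m
tr R = 2.482521; θ = arccos((tr R − 1)/2) = 0.735850 rad = 42.161°
axis k = ((R−Rᵀ)₃₂, (R−Rᵀ)₁₃, (R−Rᵀ)₂₁) / (2 sinθ) = (+0.649109, +0.740632, -0.173555)
rvec = θ·k = (+0.477647, +0.544994, -0.127710)

rvec=(0.4776, 0.5450, -0.1277) tvec=(-0.0067, -0.0885, 0.9997)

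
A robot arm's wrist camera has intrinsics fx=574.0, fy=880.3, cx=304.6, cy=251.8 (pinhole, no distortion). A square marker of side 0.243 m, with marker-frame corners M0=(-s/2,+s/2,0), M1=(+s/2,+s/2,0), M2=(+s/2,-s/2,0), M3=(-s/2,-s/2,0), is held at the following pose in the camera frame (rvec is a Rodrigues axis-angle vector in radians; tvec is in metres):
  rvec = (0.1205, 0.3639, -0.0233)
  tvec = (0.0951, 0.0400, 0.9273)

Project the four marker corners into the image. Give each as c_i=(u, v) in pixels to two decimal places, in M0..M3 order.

c0=(297.00, 395.53) c1=(441.43, 409.14) c2=(438.65, 170.14) c3=(290.31, 177.77)

Intrinsics K: fx=574.0, fy=880.3, cx=304.6, cy=251.8
Marker side s = 0.243 m; corners in marker frame (Z=0):
  M0 = (-0.1215, +0.1215, 0)
  M1 = (+0.1215, +0.1215, 0)
  M2 = (+0.1215, -0.1215, 0)
  M3 = (-0.1215, -0.1215, 0)
rvec = (0.1205, 0.3639, -0.0233), |rvec| = θ = 0.38404 rad = 22.004°
Rodrigues: sinθ=0.37467, 1−cosθ=0.07284; R = I + sinθ·[k]× + (1−cosθ)·[k]×²:
    [+0.93433 +0.04439 +0.35363]
    [-0.00107 +0.99256 -0.12175]
    [-0.35641 +0.11337 +0.92743]
t = (0.0951, 0.0400, 0.9273) m
M0: Pc = R·M0+t = (-0.01303, +0.16073, +0.98438); u = 574.0·(-0.01303)/0.98438 + 304.6 = 297.0033, v = 880.3·(+0.16073)/0.98438 + 251.8 = 395.5331
M1: Pc = R·M1+t = (+0.21401, +0.16047, +0.89777); u = 574.0·(+0.21401)/0.89777 + 304.6 = 441.4324, v = 880.3·(+0.16047)/0.89777 + 251.8 = 409.1428
M2: Pc = R·M2+t = (+0.20323, -0.08073, +0.87022); u = 574.0·(+0.20323)/0.87022 + 304.6 = 438.6495, v = 880.3·(-0.08073)/0.87022 + 251.8 = 170.1384
M3: Pc = R·M3+t = (-0.02381, -0.08047, +0.95683); u = 574.0·(-0.02381)/0.95683 + 304.6 = 290.3139, v = 880.3·(-0.08047)/0.95683 + 251.8 = 177.7702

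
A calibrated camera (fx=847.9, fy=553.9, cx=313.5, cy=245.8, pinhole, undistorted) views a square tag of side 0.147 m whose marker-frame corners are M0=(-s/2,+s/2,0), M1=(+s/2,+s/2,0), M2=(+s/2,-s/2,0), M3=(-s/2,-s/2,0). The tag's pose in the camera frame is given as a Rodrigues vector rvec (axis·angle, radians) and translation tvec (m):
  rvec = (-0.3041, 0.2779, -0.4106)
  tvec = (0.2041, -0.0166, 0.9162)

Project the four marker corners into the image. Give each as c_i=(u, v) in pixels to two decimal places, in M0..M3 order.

c0=(467.82, 294.17) c1=(598.31, 255.95) c2=(536.17, 178.67) c3=(414.49, 217.27)

Intrinsics K: fx=847.9, fy=553.9, cx=313.5, cy=245.8
Marker side s = 0.147 m; corners in marker frame (Z=0):
  M0 = (-0.0735, +0.0735, 0)
  M1 = (+0.0735, +0.0735, 0)
  M2 = (+0.0735, -0.0735, 0)
  M3 = (-0.0735, -0.0735, 0)
rvec = (-0.3041, 0.2779, -0.4106), |rvec| = θ = 0.58163 rad = 33.325°
Rodrigues: sinθ=0.54939, 1−cosθ=0.16443; R = I + sinθ·[k]× + (1−cosθ)·[k]×²:
    [+0.88052 +0.34676 +0.32319]
    [-0.42891 +0.87310 +0.23178]
    [-0.20180 -0.34270 +0.91751]
t = (0.2041, -0.0166, 0.9162) m
M0: Pc = R·M0+t = (+0.16487, +0.07910, +0.90584); u = 847.9·(+0.16487)/0.90584 + 313.5 = 467.8229, v = 553.9·(+0.07910)/0.90584 + 245.8 = 294.1666
M1: Pc = R·M1+t = (+0.29430, +0.01605, +0.87618); u = 847.9·(+0.29430)/0.87618 + 313.5 = 598.3061, v = 553.9·(+0.01605)/0.87618 + 245.8 = 255.9451
M2: Pc = R·M2+t = (+0.24333, -0.11230, +0.92656); u = 847.9·(+0.24333)/0.92656 + 313.5 = 536.1744, v = 553.9·(-0.11230)/0.92656 + 245.8 = 178.6675
M3: Pc = R·M3+t = (+0.11390, -0.04925, +0.95622); u = 847.9·(+0.11390)/0.95622 + 313.5 = 414.4931, v = 553.9·(-0.04925)/0.95622 + 245.8 = 217.2727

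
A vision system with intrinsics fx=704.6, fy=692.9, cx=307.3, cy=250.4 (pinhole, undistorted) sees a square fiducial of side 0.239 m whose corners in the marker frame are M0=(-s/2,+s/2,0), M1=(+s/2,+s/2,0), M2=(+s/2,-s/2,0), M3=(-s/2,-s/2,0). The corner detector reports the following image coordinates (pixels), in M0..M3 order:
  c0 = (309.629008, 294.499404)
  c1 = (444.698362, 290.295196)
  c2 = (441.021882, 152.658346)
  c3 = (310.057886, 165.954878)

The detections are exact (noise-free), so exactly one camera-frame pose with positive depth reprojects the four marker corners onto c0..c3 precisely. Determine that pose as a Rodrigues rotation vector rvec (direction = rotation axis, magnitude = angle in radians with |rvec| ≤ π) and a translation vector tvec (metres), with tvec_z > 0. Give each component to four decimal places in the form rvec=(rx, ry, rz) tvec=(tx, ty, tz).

rvec=(-0.1532, 0.3719, -0.0250) tvec=(0.1159, -0.0449, 1.2242)

Intrinsics K: fx=704.6, fy=692.9, cx=307.3, cy=250.4
Marker side s = 0.239 m; corners in marker frame (Z=0):
  M0 = (-0.1195, +0.1195, 0)
  M1 = (+0.1195, +0.1195, 0)
  M2 = (+0.1195, -0.1195, 0)
  M3 = (-0.1195, -0.1195, 0)
Detected image corners:
  c0 = (309.629008, 294.499404) px
  c1 = (444.698362, 290.295196) px
  c2 = (441.021882, 152.658346) px
  c3 = (310.057886, 165.954878) px
Planar DLT: solve 8×8 A·h = b for H (H[2,2]=1):
  H  [+445.74179 -40.75705 +374.00218]
  H  [-103.32052 +527.84155 +225.00736]
  H  [-0.29410 -0.12555 +1.00000]
B = K⁻¹H; ‖b₁‖=0.816867, ‖b₂‖=0.816867; λ = 2/(‖b₁‖+‖b₂‖) = 1.224190, sign → tz>0 ⇒ λ=+1.224190
r₁ = λ·B[:,0] = (+0.93147,-0.05243,-0.36003); r₂ = λ·B[:,1] = (-0.00378,+0.98811,-0.15369)
r₃ = r₁×r₂ = (+0.36381,+0.14452,+0.92019); SVD([r₁ r₂ r₃]) → R = UVᵀ:
  R  [+0.93147 -0.00378 +0.36381]
  R  [-0.05243 +0.98811 +0.14452]
  R  [-0.36003 -0.15369 +0.92019]
t = (+0.11589, -0.04486, +1.22419) m
tr R = 2.839770; θ = arccos((tr R − 1)/2) = 0.403009 rad = 23.091°
axis k = ((R−Rᵀ)₃₂, (R−Rᵀ)₁₃, (R−Rᵀ)₂₁) / (2 sinθ) = (-0.380190, +0.922826, -0.062027)
rvec = θ·k = (-0.153220, +0.371907, -0.024997)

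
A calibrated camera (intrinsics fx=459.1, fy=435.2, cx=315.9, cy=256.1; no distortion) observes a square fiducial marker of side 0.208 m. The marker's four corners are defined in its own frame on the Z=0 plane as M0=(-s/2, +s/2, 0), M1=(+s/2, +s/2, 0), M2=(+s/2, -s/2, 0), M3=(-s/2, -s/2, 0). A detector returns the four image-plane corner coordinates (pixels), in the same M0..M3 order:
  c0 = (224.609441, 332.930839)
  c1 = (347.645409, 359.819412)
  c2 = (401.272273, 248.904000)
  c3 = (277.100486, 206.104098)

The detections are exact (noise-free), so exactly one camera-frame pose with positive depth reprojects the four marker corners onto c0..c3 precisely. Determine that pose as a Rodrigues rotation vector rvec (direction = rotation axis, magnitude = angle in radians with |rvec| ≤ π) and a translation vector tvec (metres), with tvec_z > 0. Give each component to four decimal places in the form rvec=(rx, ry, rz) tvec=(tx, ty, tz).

rvec=(0.2687, -0.3540, 0.3523) tvec=(-0.0006, 0.0526, 0.6810)

Intrinsics K: fx=459.1, fy=435.2, cx=315.9, cy=256.1
Marker side s = 0.208 m; corners in marker frame (Z=0):
  M0 = (-0.1040, +0.1040, 0)
  M1 = (+0.1040, +0.1040, 0)
  M2 = (+0.1040, -0.1040, 0)
  M3 = (-0.1040, -0.1040, 0)
Detected image corners:
  c0 = (224.609441, 332.930839) px
  c1 = (347.645409, 359.819412) px
  c2 = (401.272273, 248.904000) px
  c3 = (277.100486, 206.104098) px
Planar DLT: solve 8×8 A·h = b for H (H[2,2]=1):
  H  [+769.28782 -166.26462 +315.47163]
  H  [+327.10319 +650.93370 +289.71370]
  H  [+0.56010 +0.28461 +1.00000]
B = K⁻¹H; ‖b₁‖=1.468518, ‖b₂‖=1.468518; λ = 2/(‖b₁‖+‖b₂‖) = 0.680958, sign → tz>0 ⇒ λ=+0.680958
r₁ = λ·B[:,0] = (+0.87860,+0.28738,+0.38141); r₂ = λ·B[:,1] = (-0.37997,+0.90447,+0.19381)
r₃ = r₁×r₂ = (-0.28927,-0.31520,+0.90386); SVD([r₁ r₂ r₃]) → R = UVᵀ:
  R  [+0.87860 -0.37997 -0.28927]
  R  [+0.28738 +0.90447 -0.31520]
  R  [+0.38141 +0.19381 +0.90386]
t = (-0.00064, +0.05260, +0.68096) m
tr R = 2.686936; θ = arccos((tr R − 1)/2) = 0.567090 rad = 32.492°
axis k = ((R−Rᵀ)₃₂, (R−Rᵀ)₁₃, (R−Rᵀ)₂₁) / (2 sinθ) = (+0.473781, -0.624259, +0.621155)
rvec = θ·k = (+0.268676, -0.354011, +0.352251)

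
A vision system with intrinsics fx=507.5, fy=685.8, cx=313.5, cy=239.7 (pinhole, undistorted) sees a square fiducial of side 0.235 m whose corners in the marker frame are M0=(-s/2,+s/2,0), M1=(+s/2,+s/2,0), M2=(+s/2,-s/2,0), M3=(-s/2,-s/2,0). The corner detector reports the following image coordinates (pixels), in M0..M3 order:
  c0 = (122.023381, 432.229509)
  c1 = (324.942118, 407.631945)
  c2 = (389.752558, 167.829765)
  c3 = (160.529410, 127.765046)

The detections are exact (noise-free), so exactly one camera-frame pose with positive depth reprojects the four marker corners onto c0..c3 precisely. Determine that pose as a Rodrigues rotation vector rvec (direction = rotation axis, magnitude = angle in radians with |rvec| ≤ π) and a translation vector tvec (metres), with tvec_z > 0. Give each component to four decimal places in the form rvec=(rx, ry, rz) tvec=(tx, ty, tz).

rvec=(0.4697, -0.5102, 0.1778) tvec=(-0.0545, 0.0424, 0.5130)

Intrinsics K: fx=507.5, fy=685.8, cx=313.5, cy=239.7
Marker side s = 0.235 m; corners in marker frame (Z=0):
  M0 = (-0.1175, +0.1175, 0)
  M1 = (+0.1175, +0.1175, 0)
  M2 = (+0.1175, -0.1175, 0)
  M3 = (-0.1175, -0.1175, 0)
Detected image corners:
  c0 = (122.023381, 432.229509) px
  c1 = (324.942118, 407.631945) px
  c2 = (389.752558, 167.829765) px
  c3 = (160.529410, 127.765046) px
Planar DLT: solve 8×8 A·h = b for H (H[2,2]=1):
  H  [+1161.22491 -38.18680 +259.58461]
  H  [+301.64154 +1356.23407 +296.37897]
  H  [+0.98967 +0.75465 +1.00000]
B = K⁻¹H; ‖b₁‖=1.949319, ‖b₂‖=1.949319; λ = 2/(‖b₁‖+‖b₂‖) = 0.513000, sign → tz>0 ⇒ λ=+0.513000
r₁ = λ·B[:,0] = (+0.86018,+0.04819,+0.50770); r₂ = λ·B[:,1] = (-0.27775,+0.87919,+0.38714)
r₃ = r₁×r₂ = (-0.42771,-0.47402,+0.76965); SVD([r₁ r₂ r₃]) → R = UVᵀ:
  R  [+0.86018 -0.27775 -0.42771]
  R  [+0.04819 +0.87919 -0.47402]
  R  [+0.50770 +0.38714 +0.76965]
t = (-0.05450, +0.04240, +0.51300) m
tr R = 2.509031; θ = arccos((tr R − 1)/2) = 0.715881 rad = 41.017°
axis k = ((R−Rᵀ)₃₂, (R−Rᵀ)₁₃, (R−Rᵀ)₂₁) / (2 sinθ) = (+0.656088, -0.712662, +0.248319)
rvec = θ·k = (+0.469681, -0.510181, +0.177766)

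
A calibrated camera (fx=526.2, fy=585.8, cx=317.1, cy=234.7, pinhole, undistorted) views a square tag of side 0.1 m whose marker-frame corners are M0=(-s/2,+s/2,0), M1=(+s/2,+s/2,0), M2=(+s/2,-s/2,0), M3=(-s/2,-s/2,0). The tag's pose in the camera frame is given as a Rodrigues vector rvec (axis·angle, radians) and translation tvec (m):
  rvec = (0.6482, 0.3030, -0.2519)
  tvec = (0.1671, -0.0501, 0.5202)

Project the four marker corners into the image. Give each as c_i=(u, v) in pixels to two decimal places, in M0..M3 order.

Intrinsics K: fx=526.2, fy=585.8, cx=317.1, cy=234.7
Marker side s = 0.1 m; corners in marker frame (Z=0):
  M0 = (-0.0500, +0.0500, 0)
  M1 = (+0.0500, +0.0500, 0)
  M2 = (+0.0500, -0.0500, 0)
  M3 = (-0.0500, -0.0500, 0)
rvec = (0.6482, 0.3030, -0.2519), |rvec| = θ = 0.75857 rad = 43.463°
Rodrigues: sinθ=0.68788, 1−cosθ=0.27418; R = I + sinθ·[k]× + (1−cosθ)·[k]×²:
    [+0.92602 +0.32201 +0.19697]
    [-0.13484 +0.76957 -0.62417]
    [-0.35257 +0.55143 +0.75606]
t = (0.1671, -0.0501, 0.5202) m
M0: Pc = R·M0+t = (+0.13690, -0.00488, +0.56540); u = 526.2·(+0.13690)/0.56540 + 317.1 = 444.5081, v = 585.8·(-0.00488)/0.56540 + 234.7 = 229.6445
M1: Pc = R·M1+t = (+0.22950, -0.01836, +0.53014); u = 526.2·(+0.22950)/0.53014 + 317.1 = 544.8945, v = 585.8·(-0.01836)/0.53014 + 234.7 = 214.4082
M2: Pc = R·M2+t = (+0.19730, -0.09532, +0.47500); u = 526.2·(+0.19730)/0.47500 + 317.1 = 535.6674, v = 585.8·(-0.09532)/0.47500 + 234.7 = 117.1447
M3: Pc = R·M3+t = (+0.10470, -0.08184, +0.51026); u = 526.2·(+0.10470)/0.51026 + 317.1 = 425.0698, v = 585.8·(-0.08184)/0.51026 + 234.7 = 140.7481

c0=(444.51, 229.64) c1=(544.89, 214.41) c2=(535.67, 117.14) c3=(425.07, 140.75)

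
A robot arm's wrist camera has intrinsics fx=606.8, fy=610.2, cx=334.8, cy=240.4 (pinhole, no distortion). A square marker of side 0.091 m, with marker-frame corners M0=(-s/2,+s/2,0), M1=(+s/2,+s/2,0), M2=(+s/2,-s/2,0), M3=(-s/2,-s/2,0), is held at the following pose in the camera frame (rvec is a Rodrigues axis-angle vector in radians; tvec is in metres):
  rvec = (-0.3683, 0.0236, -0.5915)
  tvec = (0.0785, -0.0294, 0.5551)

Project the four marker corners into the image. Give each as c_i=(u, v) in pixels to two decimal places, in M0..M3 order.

Intrinsics K: fx=606.8, fy=610.2, cx=334.8, cy=240.4
Marker side s = 0.091 m; corners in marker frame (Z=0):
  M0 = (-0.0455, +0.0455, 0)
  M1 = (+0.0455, +0.0455, 0)
  M2 = (+0.0455, -0.0455, 0)
  M3 = (-0.0455, -0.0455, 0)
rvec = (-0.3683, 0.0236, -0.5915), |rvec| = θ = 0.69719 rad = 39.946°
Rodrigues: sinθ=0.64207, 1−cosθ=0.23335; R = I + sinθ·[k]× + (1−cosθ)·[k]×²:
    [+0.83177 +0.54056 +0.12632]
    [-0.54891 +0.76692 +0.33248]
    [+0.08285 -0.34588 +0.93461]
t = (0.0785, -0.0294, 0.5551) m
M0: Pc = R·M0+t = (+0.06525, +0.03047, +0.53559); u = 606.8·(+0.06525)/0.53559 + 334.8 = 408.7250, v = 610.2·(+0.03047)/0.53559 + 240.4 = 275.1143
M1: Pc = R·M1+t = (+0.14094, -0.01948, +0.54313); u = 606.8·(+0.14094)/0.54313 + 334.8 = 492.2626, v = 610.2·(-0.01948)/0.54313 + 240.4 = 218.5140
M2: Pc = R·M2+t = (+0.09175, -0.08927, +0.57461); u = 606.8·(+0.09175)/0.57461 + 334.8 = 431.6904, v = 610.2·(-0.08927)/0.57461 + 240.4 = 145.6005
M3: Pc = R·M3+t = (+0.01606, -0.03932, +0.56707); u = 606.8·(+0.01606)/0.56707 + 334.8 = 351.9843, v = 610.2·(-0.03932)/0.56707 + 240.4 = 198.0898

c0=(408.73, 275.11) c1=(492.26, 218.51) c2=(431.69, 145.60) c3=(351.98, 198.09)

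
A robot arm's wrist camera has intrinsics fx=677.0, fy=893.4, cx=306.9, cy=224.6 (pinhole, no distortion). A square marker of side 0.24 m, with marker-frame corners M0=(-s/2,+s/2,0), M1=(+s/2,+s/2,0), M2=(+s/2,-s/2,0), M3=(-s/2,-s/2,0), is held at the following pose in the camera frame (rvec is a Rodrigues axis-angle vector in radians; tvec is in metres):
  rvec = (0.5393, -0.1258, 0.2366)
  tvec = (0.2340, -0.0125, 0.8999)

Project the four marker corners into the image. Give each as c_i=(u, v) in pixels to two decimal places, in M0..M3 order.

Intrinsics K: fx=677.0, fy=893.4, cx=306.9, cy=224.6
Marker side s = 0.24 m; corners in marker frame (Z=0):
  M0 = (-0.1200, +0.1200, 0)
  M1 = (+0.1200, +0.1200, 0)
  M2 = (+0.1200, -0.1200, 0)
  M3 = (-0.1200, -0.1200, 0)
rvec = (0.5393, -0.1258, 0.2366), |rvec| = θ = 0.60220 rad = 34.504°
Rodrigues: sinθ=0.56646, 1−cosθ=0.17591; R = I + sinθ·[k]× + (1−cosθ)·[k]×²:
    [+0.96517 -0.25547 -0.05644]
    [+0.18965 +0.83177 -0.52173]
    [+0.18023 +0.49285 +0.85124]
t = (0.2340, -0.0125, 0.8999) m
M0: Pc = R·M0+t = (+0.08752, +0.06455, +0.93741); u = 677.0·(+0.08752)/0.93741 + 306.9 = 370.1096, v = 893.4·(+0.06455)/0.93741 + 224.6 = 286.1231
M1: Pc = R·M1+t = (+0.31916, +0.11007, +0.98067); u = 677.0·(+0.31916)/0.98067 + 306.9 = 527.2335, v = 893.4·(+0.11007)/0.98067 + 224.6 = 324.8745
M2: Pc = R·M2+t = (+0.38048, -0.08955, +0.86239); u = 677.0·(+0.38048)/0.86239 + 306.9 = 605.5861, v = 893.4·(-0.08955)/0.86239 + 224.6 = 131.8251
M3: Pc = R·M3+t = (+0.14884, -0.13507, +0.81913); u = 677.0·(+0.14884)/0.81913 + 306.9 = 429.9105, v = 893.4·(-0.13507)/0.81913 + 224.6 = 77.2838

c0=(370.11, 286.12) c1=(527.23, 324.87) c2=(605.59, 131.83) c3=(429.91, 77.28)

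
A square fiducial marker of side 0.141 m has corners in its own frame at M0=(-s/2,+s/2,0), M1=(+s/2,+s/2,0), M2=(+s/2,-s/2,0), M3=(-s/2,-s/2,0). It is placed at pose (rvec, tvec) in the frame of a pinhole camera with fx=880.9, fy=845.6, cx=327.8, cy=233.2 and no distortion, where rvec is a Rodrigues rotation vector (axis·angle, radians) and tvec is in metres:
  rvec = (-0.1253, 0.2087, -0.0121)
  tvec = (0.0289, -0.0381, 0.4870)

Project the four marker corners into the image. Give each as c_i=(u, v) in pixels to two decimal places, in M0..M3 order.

c0=(256.03, 290.88) c1=(513.60, 288.06) c2=(507.05, 40.29) c3=(258.77, 57.10)

Intrinsics K: fx=880.9, fy=845.6, cx=327.8, cy=233.2
Marker side s = 0.141 m; corners in marker frame (Z=0):
  M0 = (-0.0705, +0.0705, 0)
  M1 = (+0.0705, +0.0705, 0)
  M2 = (+0.0705, -0.0705, 0)
  M3 = (-0.0705, -0.0705, 0)
rvec = (-0.1253, 0.2087, -0.0121), |rvec| = θ = 0.24373 rad = 13.964°
Rodrigues: sinθ=0.24132, 1−cosθ=0.02955; R = I + sinθ·[k]× + (1−cosθ)·[k]×²:
    [+0.97826 -0.00103 +0.20739]
    [-0.02499 +0.99212 +0.12281]
    [-0.20589 -0.12532 +0.97052]
t = (0.0289, -0.0381, 0.4870) m
M0: Pc = R·M0+t = (-0.04014, +0.03361, +0.49268); u = 880.9·(-0.04014)/0.49268 + 327.8 = 256.0311, v = 845.6·(+0.03361)/0.49268 + 233.2 = 290.8790
M1: Pc = R·M1+t = (+0.09779, +0.03008, +0.46365); u = 880.9·(+0.09779)/0.46365 + 327.8 = 513.6022, v = 845.6·(+0.03008)/0.46365 + 233.2 = 288.0638
M2: Pc = R·M2+t = (+0.09794, -0.10981, +0.48132); u = 880.9·(+0.09794)/0.48132 + 327.8 = 507.0468, v = 845.6·(-0.10981)/0.48132 + 233.2 = 40.2889
M3: Pc = R·M3+t = (-0.03999, -0.10628, +0.51035); u = 880.9·(-0.03999)/0.51035 + 327.8 = 258.7667, v = 845.6·(-0.10628)/0.51035 + 233.2 = 57.1006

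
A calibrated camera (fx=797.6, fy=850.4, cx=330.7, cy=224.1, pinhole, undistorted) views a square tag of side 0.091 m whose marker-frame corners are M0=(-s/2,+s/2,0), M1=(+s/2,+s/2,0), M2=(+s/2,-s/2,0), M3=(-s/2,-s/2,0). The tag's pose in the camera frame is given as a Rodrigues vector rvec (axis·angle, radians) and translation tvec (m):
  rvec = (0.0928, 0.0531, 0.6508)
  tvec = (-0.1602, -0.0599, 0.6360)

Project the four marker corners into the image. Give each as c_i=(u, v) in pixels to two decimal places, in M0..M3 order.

Intrinsics K: fx=797.6, fy=850.4, cx=330.7, cy=224.1
Marker side s = 0.091 m; corners in marker frame (Z=0):
  M0 = (-0.0455, +0.0455, 0)
  M1 = (+0.0455, +0.0455, 0)
  M2 = (+0.0455, -0.0455, 0)
  M3 = (-0.0455, -0.0455, 0)
rvec = (0.0928, 0.0531, 0.6508), |rvec| = θ = 0.65952 rad = 37.788°
Rodrigues: sinθ=0.61274, 1−cosθ=0.20972; R = I + sinθ·[k]× + (1−cosθ)·[k]×²:
    [+0.79444 -0.60226 +0.07845]
    [+0.60701 +0.79164 -0.06956]
    [-0.02022 +0.10288 +0.99449]
t = (-0.1602, -0.0599, 0.6360) m
M0: Pc = R·M0+t = (-0.22375, -0.05150, +0.64160); u = 797.6·(-0.22375)/0.64160 + 330.7 = 52.5477, v = 850.4·(-0.05150)/0.64160 + 224.1 = 155.8411
M1: Pc = R·M1+t = (-0.15146, +0.00374, +0.63976); u = 797.6·(-0.15146)/0.63976 + 330.7 = 141.8775, v = 850.4·(+0.00374)/0.63976 + 224.1 = 229.0698
M2: Pc = R·M2+t = (-0.09665, -0.06830, +0.63040); u = 797.6·(-0.09665)/0.63040 + 330.7 = 208.4151, v = 850.4·(-0.06830)/0.63040 + 224.1 = 131.9632
M3: Pc = R·M3+t = (-0.16894, -0.12354, +0.63224); u = 797.6·(-0.16894)/0.63224 + 330.7 = 117.5689, v = 850.4·(-0.12354)/0.63224 + 224.1 = 57.9327

c0=(52.55, 155.84) c1=(141.88, 229.07) c2=(208.42, 131.96) c3=(117.57, 57.93)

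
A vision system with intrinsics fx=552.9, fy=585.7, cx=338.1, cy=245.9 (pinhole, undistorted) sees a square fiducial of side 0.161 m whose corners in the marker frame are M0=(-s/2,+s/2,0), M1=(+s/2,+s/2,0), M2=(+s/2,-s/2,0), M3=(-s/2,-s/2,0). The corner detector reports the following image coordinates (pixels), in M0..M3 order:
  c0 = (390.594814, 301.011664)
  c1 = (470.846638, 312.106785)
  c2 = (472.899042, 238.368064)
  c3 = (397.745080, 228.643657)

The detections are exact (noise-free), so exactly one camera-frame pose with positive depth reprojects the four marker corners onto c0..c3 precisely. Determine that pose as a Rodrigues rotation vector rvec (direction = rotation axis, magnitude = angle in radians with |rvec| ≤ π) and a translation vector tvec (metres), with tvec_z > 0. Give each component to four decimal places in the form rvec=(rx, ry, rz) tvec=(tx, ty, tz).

Intrinsics K: fx=552.9, fy=585.7, cx=338.1, cy=245.9
Marker side s = 0.161 m; corners in marker frame (Z=0):
  M0 = (-0.0805, +0.0805, 0)
  M1 = (+0.0805, +0.0805, 0)
  M2 = (+0.0805, -0.0805, 0)
  M3 = (-0.0805, -0.0805, 0)
Detected image corners:
  c0 = (390.594814, 301.011664) px
  c1 = (470.846638, 312.106785) px
  c2 = (472.899042, 238.368064) px
  c3 = (397.745080, 228.643657) px
Planar DLT: solve 8×8 A·h = b for H (H[2,2]=1):
  H  [+456.99388 -206.59567 +432.91615]
  H  [+48.85806 +342.76291 +268.79995]
  H  [-0.05799 -0.41093 +1.00000]
B = K⁻¹H; ‖b₁‖=0.870641, ‖b₂‖=0.870641; λ = 2/(‖b₁‖+‖b₂‖) = 1.148579, sign → tz>0 ⇒ λ=+1.148579
r₁ = λ·B[:,0] = (+0.99007,+0.12377,-0.06660); r₂ = λ·B[:,1] = (-0.14055,+0.87033,-0.47199)
r₃ = r₁×r₂ = (-0.00045,+0.47666,+0.87909); SVD([r₁ r₂ r₃]) → R = UVᵀ:
  R  [+0.99007 -0.14055 -0.00045]
  R  [+0.12377 +0.87033 +0.47666]
  R  [-0.06660 -0.47199 +0.87909]
t = (+0.19697, +0.04491, +1.14858) m
tr R = 2.739488; θ = arccos((tr R − 1)/2) = 0.516113 rad = 29.571°
axis k = ((R−Rᵀ)₃₂, (R−Rᵀ)₁₃, (R−Rᵀ)₂₁) / (2 sinθ) = (-0.961139, +0.067017, +0.267809)
rvec = θ·k = (-0.496056, +0.034588, +0.138219)

rvec=(-0.4961, 0.0346, 0.1382) tvec=(0.1970, 0.0449, 1.1486)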